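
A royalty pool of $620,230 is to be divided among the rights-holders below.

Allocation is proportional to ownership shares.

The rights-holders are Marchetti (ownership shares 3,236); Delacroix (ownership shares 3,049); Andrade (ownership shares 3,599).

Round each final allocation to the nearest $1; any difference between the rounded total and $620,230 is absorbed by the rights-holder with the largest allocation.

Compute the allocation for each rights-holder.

Marchetti: $203,062 | Delacroix: $191,328 | Andrade: $225,840

Ownership shares total: 9,884.
Proportional shares: Marchetti 3,236/9,884 × $620,230 = 203,061.95; Delacroix 3,049/9,884 × $620,230 = 191,327.53; Andrade 3,599/9,884 × $620,230 = 225,840.53.
At nearest $1: Marchetti $203,062; Delacroix $191,328; Andrade $225,841. Sum = $620,231.
Difference $620,230 − $620,231 = −$1 applied to largest allocation (Andrade): Andrade becomes $225,840.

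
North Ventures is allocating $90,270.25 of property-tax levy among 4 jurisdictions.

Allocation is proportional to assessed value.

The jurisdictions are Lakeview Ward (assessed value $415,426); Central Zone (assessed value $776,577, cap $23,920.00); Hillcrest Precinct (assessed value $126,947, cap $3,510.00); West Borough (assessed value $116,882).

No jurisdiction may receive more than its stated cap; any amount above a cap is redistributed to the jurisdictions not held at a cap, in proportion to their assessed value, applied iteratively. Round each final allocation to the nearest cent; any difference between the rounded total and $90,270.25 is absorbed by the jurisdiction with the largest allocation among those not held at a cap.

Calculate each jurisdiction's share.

Lakeview Ward: $49,042.05 · Central Zone: $23,920.00 · Hillcrest Precinct: $3,510.00 · West Borough: $13,798.20

Total assessed value = 1,435,832.
Unconstrained shares: Lakeview Ward 26,117.6857; Central Zone 48,823.1213; Hillcrest Precinct 7,981.1130; West Borough 7,348.3300.
Cap binds for Central Zone ($23,920.00), Hillcrest Precinct ($3,510.00); residual $62,840.25 reallocated over remaining assessed value 532,308.
Remaining shares: Lakeview Ward 49,042.0465 → $49,042.05; West Borough 13,798.2035 → $13,798.20.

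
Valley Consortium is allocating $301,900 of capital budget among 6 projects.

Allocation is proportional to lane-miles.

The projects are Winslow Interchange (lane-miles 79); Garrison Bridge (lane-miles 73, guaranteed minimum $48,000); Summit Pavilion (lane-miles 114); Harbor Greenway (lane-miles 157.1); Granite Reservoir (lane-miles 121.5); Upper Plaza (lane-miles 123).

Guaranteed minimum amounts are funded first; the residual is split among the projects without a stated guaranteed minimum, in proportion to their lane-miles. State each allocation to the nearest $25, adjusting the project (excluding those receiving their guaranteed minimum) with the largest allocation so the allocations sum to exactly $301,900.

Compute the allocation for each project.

Guaranteed amounts: Garrison Bridge $48,000. Remaining pool $253,900.
Remaining pool split over remaining lane-miles 594.6: Winslow Interchange 33,733.77 → $33,725; Summit Pavilion 48,679.11 → $48,675; Harbor Greenway 67,083.23 → $67,075; Granite Reservoir 51,881.69 → $51,875; Upper Plaza 52,522.20 → $52,525.
Rounding difference +$25 applied to Harbor Greenway → $67,100.

Winslow Interchange: $33,725 · Garrison Bridge: $48,000 · Summit Pavilion: $48,675 · Harbor Greenway: $67,100 · Granite Reservoir: $51,875 · Upper Plaza: $52,525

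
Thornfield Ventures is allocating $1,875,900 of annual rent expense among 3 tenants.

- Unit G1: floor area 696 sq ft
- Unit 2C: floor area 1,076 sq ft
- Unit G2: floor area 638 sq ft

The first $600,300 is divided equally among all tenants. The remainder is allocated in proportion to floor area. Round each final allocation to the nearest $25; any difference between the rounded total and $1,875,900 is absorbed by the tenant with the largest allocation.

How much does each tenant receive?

Equal tier: $600,300 ÷ 3 = $200,100 apiece.
Remainder $1,275,600 by floor area (total 2,410): Unit G1 368,389.05 → $368,400; Unit 2C 569,521.00 → $569,525; Unit G2 337,689.96 → $337,700.
Rounding difference −$25 on remainder applied to Unit 2C.
Totals: Unit G1 $200,100 + $368,400 = $568,500; Unit 2C $200,100 + $569,500 = $769,600; Unit G2 $200,100 + $337,700 = $537,800.

Unit G1: $568,500; Unit 2C: $769,600; Unit G2: $537,800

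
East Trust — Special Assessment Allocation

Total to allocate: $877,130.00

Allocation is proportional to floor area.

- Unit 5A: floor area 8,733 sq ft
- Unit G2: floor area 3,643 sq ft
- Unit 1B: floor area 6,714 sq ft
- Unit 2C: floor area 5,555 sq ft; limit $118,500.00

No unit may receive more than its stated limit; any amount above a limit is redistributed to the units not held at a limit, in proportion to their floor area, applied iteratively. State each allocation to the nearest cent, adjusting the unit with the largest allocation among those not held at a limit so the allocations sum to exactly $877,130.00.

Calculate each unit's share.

Unit 5A: $347,046.40 · Unit G2: $144,771.56 · Unit 1B: $266,812.04 · Unit 2C: $118,500.00

Floor area total: 24,645.
Proportional shares (ignoring caps): Unit 5A 310,812.5904; Unit G2 129,656.5060; Unit 1B 238,955.1966; Unit 2C 197,705.7070.
Capped: Unit 2C ($118,500.00); remaining pool $758,630.00 reallocated over remaining floor area 19,090.
Remaining shares: Unit 5A 347,046.4007 → $347,046.40; Unit G2 144,771.5605 → $144,771.56; Unit 1B 266,812.0388 → $266,812.04.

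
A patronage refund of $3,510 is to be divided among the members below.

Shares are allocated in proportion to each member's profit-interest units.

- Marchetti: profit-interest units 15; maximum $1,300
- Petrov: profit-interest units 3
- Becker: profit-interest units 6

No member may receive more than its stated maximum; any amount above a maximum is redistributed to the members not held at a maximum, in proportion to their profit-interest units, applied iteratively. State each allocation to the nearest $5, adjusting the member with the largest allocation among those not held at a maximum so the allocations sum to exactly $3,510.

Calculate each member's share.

Marchetti: $1,300 | Petrov: $735 | Becker: $1,475

Profit-interest units total: 24.
Unconstrained shares: Marchetti 2,193.75; Petrov 438.75; Becker 877.50.
Held at cap: Marchetti ($1,300); residual $2,210 reallocated over remaining profit-interest units 9.
Remaining shares: Petrov 736.67 → $735; Becker 1,473.33 → $1,475.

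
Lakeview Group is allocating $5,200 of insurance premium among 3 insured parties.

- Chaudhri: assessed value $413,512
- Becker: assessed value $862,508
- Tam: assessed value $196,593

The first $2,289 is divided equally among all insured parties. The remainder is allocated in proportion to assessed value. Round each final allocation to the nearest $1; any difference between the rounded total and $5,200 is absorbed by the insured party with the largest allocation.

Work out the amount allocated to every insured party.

Chaudhri: $1,580 | Becker: $2,468 | Tam: $1,152

$2,289 shared equally gives $763 per insured party.
Remainder $2,911 by assessed value (total 1,472,613): Chaudhri 817.41 → $817; Becker 1,704.97 → $1,705; Tam 388.62 → $389.
Totals: Chaudhri $763 + $817 = $1,580; Becker $763 + $1,705 = $2,468; Tam $763 + $389 = $1,152.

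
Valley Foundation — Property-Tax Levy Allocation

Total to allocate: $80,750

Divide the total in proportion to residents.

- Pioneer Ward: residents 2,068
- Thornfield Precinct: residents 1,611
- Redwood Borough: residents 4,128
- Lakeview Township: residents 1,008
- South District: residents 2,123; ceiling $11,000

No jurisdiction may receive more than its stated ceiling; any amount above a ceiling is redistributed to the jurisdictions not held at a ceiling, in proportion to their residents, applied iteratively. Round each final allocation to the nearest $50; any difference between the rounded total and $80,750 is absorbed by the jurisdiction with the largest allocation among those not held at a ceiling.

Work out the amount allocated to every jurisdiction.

Pioneer Ward: $16,350 | Thornfield Precinct: $12,750 | Redwood Borough: $32,650 | Lakeview Township: $8,000 | South District: $11,000

Sum of residents: 10,938.
Unconstrained shares: Pioneer Ward 15,267.05; Thornfield Precinct 11,893.24; Redwood Borough 30,475.04; Lakeview Township 7,441.58; South District 15,673.09.
Held at cap: South District ($11,000); remaining pool $69,750 reallocated over remaining residents 8,815.
Shares after redistribution: Pioneer Ward 16,363.36 → $16,350; Thornfield Precinct 12,747.28 → $12,750; Redwood Borough 32,663.41 → $32,650; Lakeview Township 7,975.95 → $8,000.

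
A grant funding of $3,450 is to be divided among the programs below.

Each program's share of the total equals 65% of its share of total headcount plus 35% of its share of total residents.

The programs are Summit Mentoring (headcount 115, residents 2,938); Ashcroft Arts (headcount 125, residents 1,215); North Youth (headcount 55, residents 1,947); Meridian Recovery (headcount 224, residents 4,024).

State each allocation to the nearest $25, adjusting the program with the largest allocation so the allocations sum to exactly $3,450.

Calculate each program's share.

Summit Mentoring: $850; Ashcroft Arts: $675; North Youth: $475; Meridian Recovery: $1,450

Headcount total 519; residents total 10,124.
Blended shares (65% headcount + 35% residents): Summit Mentoring 0.2456; Ashcroft Arts 0.1986; North Youth 0.1362; Meridian Recovery 0.4197.
Pro-rata amounts: Summit Mentoring 847.31; Ashcroft Arts 685.02; North Youth 469.87; Meridian Recovery 1,447.81.
Rounded to nearest $25: Summit Mentoring $850; Ashcroft Arts $675; North Youth $475; Meridian Recovery $1,450. Sum = $3,450.
Rounded total matches; no reconciliation needed.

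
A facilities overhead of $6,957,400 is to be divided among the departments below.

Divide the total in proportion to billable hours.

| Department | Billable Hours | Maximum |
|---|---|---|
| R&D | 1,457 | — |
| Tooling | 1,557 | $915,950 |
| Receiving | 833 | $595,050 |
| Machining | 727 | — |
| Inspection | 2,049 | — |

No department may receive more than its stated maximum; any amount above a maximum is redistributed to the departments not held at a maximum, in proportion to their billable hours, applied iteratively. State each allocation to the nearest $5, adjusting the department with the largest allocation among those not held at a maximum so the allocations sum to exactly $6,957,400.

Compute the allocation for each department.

Total billable hours = 6,623.
Proportional shares (ignoring caps): R&D 1,530,564.97; Tooling 1,635,614.04; Receiving 875,058.76; Machining 763,706.75; Inspection 2,152,455.47.
Held at cap: Tooling ($915,950), Receiving ($595,050); balance $5,446,400 reallocated over remaining billable hours 4,233.
Redistributed shares: R&D 1,874,652.68 → $1,874,655; Machining 935,396.36 → $935,395; Inspection 2,636,350.96 → $2,636,350.

R&D: $1,874,655 | Tooling: $915,950 | Receiving: $595,050 | Machining: $935,395 | Inspection: $2,636,350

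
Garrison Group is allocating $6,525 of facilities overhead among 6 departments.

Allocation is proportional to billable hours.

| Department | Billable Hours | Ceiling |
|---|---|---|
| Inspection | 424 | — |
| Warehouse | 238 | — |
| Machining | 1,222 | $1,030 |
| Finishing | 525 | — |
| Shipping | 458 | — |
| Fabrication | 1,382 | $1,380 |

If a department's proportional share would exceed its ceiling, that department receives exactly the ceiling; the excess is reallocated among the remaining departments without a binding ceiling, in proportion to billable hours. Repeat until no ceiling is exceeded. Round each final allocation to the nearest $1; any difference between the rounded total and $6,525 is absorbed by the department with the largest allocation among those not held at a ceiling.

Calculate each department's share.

Inspection: $1,061; Warehouse: $595; Machining: $1,030; Finishing: $1,313; Shipping: $1,146; Fabrication: $1,380

Total billable hours = 4,249.
Unconstrained shares: Inspection 651.12; Warehouse 365.49; Machining 1,876.57; Finishing 806.22; Shipping 703.33; Fabrication 2,122.28.
Cap binds for Machining ($1,030), Fabrication ($1,380); remaining pool $4,115 reallocated over remaining billable hours 1,645.
Shares after redistribution: Inspection 1,060.64 → $1,061; Warehouse 595.36 → $595; Finishing 1,313.30 → $1,313; Shipping 1,145.70 → $1,146.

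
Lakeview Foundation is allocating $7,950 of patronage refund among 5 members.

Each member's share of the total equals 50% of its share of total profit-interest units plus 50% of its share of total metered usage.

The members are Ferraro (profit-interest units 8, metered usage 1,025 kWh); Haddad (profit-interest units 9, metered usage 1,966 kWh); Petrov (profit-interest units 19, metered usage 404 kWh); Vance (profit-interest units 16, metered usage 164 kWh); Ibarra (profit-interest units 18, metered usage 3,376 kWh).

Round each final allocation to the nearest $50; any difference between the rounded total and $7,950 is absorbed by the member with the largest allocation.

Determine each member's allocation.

Profit-interest units total 70; metered usage total 6,935.
Combined weights (50% profit-interest units + 50% metered usage): Ferraro 0.1310; Haddad 0.2060; Petrov 0.1648; Vance 0.1261; Ibarra 0.3720.
Raw shares: Ferraro 1,041.79; Haddad 1,637.94; Petrov 1,310.49; Vance 1,002.57; Ibarra 2,957.20.
At nearest $50: Ferraro $1,050; Haddad $1,650; Petrov $1,300; Vance $1,000; Ibarra $2,950. Sum = $7,950.
Sum already equals the total — no adjustment.

Ferraro: $1,050 · Haddad: $1,650 · Petrov: $1,300 · Vance: $1,000 · Ibarra: $2,950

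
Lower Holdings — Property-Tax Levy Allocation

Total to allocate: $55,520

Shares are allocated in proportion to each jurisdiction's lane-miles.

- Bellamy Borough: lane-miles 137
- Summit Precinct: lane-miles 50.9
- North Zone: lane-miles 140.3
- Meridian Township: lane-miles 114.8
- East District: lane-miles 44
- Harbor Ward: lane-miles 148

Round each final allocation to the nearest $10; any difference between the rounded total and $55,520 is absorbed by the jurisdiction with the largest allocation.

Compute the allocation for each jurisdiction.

Bellamy Borough: $11,980 · Summit Precinct: $4,450 · North Zone: $12,270 · Meridian Township: $10,040 · East District: $3,850 · Harbor Ward: $12,930

Sum of lane-miles: 635.
Unrounded shares: Bellamy Borough 137/635 × $55,520 = 11,978.33; Summit Precinct 50.9/635 × $55,520 = 4,450.34; North Zone 140.3/635 × $55,520 = 12,266.86; Meridian Township 114.8/635 × $55,520 = 10,037.32; East District 44/635 × $55,520 = 3,847.06; Harbor Ward 148/635 × $55,520 = 12,940.09.
At nearest $10: Bellamy Borough $11,980; Summit Precinct $4,450; North Zone $12,270; Meridian Township $10,040; East District $3,850; Harbor Ward $12,940. Sum = $55,530.
Difference $55,520 − $55,530 = −$10 applied to largest allocation (Harbor Ward): Harbor Ward becomes $12,930.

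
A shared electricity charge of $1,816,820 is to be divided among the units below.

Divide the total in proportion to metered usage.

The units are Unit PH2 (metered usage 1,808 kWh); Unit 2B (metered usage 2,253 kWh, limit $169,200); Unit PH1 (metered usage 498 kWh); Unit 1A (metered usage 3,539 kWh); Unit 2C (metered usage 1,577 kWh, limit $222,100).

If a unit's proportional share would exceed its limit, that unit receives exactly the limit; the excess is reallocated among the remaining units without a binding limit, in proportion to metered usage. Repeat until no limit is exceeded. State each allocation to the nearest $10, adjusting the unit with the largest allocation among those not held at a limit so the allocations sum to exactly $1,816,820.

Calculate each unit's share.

Metered usage total: 9,675.
Unconstrained shares: Unit PH2 339,515.30; Unit 2B 423,079.63; Unit PH1 93,516.94; Unit 1A 664,571.16; Unit 2C 296,136.97.
Capped: Unit 2B ($169,200), Unit 2C ($222,100); residual $1,425,520 reallocated over remaining metered usage 5,845.
Remaining shares: Unit PH2 440,947.85 → $440,950; Unit PH1 121,455.77 → $121,460; Unit 1A 863,116.39 → $863,120.
Rounding difference −$10 applied to Unit 1A → $863,110.

Unit PH2: $440,950; Unit 2B: $169,200; Unit PH1: $121,460; Unit 1A: $863,110; Unit 2C: $222,100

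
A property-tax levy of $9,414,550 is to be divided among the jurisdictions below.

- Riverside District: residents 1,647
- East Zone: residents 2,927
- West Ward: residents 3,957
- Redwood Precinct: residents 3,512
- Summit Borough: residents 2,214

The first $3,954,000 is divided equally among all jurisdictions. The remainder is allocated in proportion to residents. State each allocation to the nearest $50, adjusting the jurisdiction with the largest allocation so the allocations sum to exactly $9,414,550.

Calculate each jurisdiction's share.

Riverside District: $1,421,600 · East Zone: $1,911,850 · West Ward: $2,306,350 · Redwood Precinct: $2,135,950 · Summit Borough: $1,638,800

$3,954,000 shared equally gives $790,800 per jurisdiction.
Remainder $5,460,550 by residents (total 14,257): Riverside District 630,814.75 → $630,800; East Zone 1,121,065.43 → $1,121,050; West Ward 1,515,564.03 → $1,515,550; Redwood Precinct 1,345,125.31 → $1,345,150; Summit Borough 847,980.48 → $848,000.
Totals: Riverside District $790,800 + $630,800 = $1,421,600; East Zone $790,800 + $1,121,050 = $1,911,850; West Ward $790,800 + $1,515,550 = $2,306,350; Redwood Precinct $790,800 + $1,345,150 = $2,135,950; Summit Borough $790,800 + $848,000 = $1,638,800.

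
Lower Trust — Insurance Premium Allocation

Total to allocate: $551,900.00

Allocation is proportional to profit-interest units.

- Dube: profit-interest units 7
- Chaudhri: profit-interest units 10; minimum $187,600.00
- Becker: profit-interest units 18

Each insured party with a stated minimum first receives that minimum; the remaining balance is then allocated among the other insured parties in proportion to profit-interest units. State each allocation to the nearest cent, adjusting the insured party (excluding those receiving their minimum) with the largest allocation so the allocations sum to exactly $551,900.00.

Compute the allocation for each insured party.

Guaranteed amounts: Chaudhri $187,600.00. Remaining pool $364,300.00.
Remaining pool split over remaining profit-interest units 25: Dube 102,004.0000 → $102,004.00; Becker 262,296.0000 → $262,296.00.

Dube: $102,004.00 | Chaudhri: $187,600.00 | Becker: $262,296.00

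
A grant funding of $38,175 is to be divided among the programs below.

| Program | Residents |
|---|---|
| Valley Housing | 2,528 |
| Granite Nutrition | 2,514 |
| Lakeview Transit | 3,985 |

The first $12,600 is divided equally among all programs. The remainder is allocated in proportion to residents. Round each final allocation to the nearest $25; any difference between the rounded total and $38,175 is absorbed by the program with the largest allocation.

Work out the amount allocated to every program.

Equal tier: $12,600 ÷ 3 = $4,200 apiece.
Remainder $25,575 by residents (total 9,027): Valley Housing 7,162.25 → $7,150; Granite Nutrition 7,122.58 → $7,125; Lakeview Transit 11,290.17 → $11,300.
Totals: Valley Housing $4,200 + $7,150 = $11,350; Granite Nutrition $4,200 + $7,125 = $11,325; Lakeview Transit $4,200 + $11,300 = $15,500.

Valley Housing: $11,350; Granite Nutrition: $11,325; Lakeview Transit: $15,500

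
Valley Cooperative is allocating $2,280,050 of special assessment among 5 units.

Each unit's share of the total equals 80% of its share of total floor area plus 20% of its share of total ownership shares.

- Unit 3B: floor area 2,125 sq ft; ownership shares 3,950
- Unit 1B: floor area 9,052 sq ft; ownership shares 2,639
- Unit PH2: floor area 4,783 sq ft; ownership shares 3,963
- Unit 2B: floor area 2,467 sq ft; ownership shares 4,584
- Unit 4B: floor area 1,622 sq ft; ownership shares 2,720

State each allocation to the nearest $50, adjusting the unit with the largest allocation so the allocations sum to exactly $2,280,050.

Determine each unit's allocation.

Unit 3B: $294,200; Unit 1B: $890,950; Unit PH2: $536,350; Unit 2B: $341,500; Unit 4B: $217,050

Totals — floor area 20,049, ownership shares 17,856.
Composite weights (80% floor area + 20% ownership shares): Unit 3B 0.1290; Unit 1B 0.3908; Unit PH2 0.2352; Unit 2B 0.1498; Unit 4B 0.0952.
Unrounded shares: Unit 3B 294,206.46; Unit 1B 890,938.12; Unit PH2 536,360.91; Unit 2B 341,512.53; Unit 4B 217,031.99.
After rounding ($50): Unit 3B $294,200; Unit 1B $890,950; Unit PH2 $536,350; Unit 2B $341,500; Unit 4B $217,050. Sum = $2,280,050.
No rounding difference to absorb.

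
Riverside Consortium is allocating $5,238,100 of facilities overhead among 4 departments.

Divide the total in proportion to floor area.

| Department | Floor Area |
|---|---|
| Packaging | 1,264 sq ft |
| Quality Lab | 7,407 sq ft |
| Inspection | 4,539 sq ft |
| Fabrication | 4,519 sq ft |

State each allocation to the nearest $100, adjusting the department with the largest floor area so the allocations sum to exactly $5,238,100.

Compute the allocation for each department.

Packaging: $373,500 · Quality Lab: $2,188,300 · Inspection: $1,341,100 · Fabrication: $1,335,200

Sum of floor area: 17,729.
Proportional shares: Packaging 1,264/17,729 × $5,238,100 = 373,453.57; Quality Lab 7,407/17,729 × $5,238,100 = 2,188,426.12; Inspection 4,539/17,729 × $5,238,100 = 1,341,064.69; Fabrication 4,519/17,729 × $5,238,100 = 1,335,155.62.
Rounded to nearest $100: Packaging $373,500; Quality Lab $2,188,400; Inspection $1,341,100; Fabrication $1,335,200. Sum = $5,238,200.
Difference $5,238,100 − $5,238,200 = −$100 applied to largest floor area (Quality Lab): Quality Lab becomes $2,188,300.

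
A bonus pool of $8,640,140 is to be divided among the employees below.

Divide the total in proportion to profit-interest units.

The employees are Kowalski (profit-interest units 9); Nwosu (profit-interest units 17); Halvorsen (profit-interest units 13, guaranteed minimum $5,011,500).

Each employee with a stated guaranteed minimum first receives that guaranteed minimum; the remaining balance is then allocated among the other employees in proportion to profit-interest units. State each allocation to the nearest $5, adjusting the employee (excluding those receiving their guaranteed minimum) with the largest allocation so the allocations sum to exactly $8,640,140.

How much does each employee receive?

Fund the minimums — Halvorsen $5,011,500. Residual $3,628,640.
Residual split over remaining profit-interest units 26: Kowalski 1,256,067.69 → $1,256,070; Nwosu 2,372,572.31 → $2,372,570.

Kowalski: $1,256,070 · Nwosu: $2,372,570 · Halvorsen: $5,011,500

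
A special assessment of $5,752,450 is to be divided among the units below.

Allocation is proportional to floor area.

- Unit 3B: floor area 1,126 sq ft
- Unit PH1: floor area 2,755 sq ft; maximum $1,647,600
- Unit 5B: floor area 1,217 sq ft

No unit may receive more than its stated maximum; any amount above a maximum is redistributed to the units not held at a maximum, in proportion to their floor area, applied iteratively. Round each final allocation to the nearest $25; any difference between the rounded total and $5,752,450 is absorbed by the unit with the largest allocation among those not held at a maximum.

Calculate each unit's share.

Sum of floor area: 5,098.
Proportional shares (ignoring caps): Unit 3B 1,270,548.98; Unit PH1 3,108,670.02; Unit 5B 1,373,231.00.
Capped: Unit PH1 ($1,647,600); balance $4,104,850 reallocated over remaining floor area 2,343.
Redistributed shares: Unit 3B 1,972,710.67 → $1,972,700; Unit 5B 2,132,139.33 → $2,132,150.

Unit 3B: $1,972,700 | Unit PH1: $1,647,600 | Unit 5B: $2,132,150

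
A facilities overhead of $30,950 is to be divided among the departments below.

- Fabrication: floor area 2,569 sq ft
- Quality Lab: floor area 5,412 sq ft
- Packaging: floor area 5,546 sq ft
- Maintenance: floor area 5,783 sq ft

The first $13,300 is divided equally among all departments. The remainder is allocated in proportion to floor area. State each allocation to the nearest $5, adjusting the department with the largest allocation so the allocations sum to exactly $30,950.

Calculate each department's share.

Fabrication: $5,675 · Quality Lab: $8,270 · Packaging: $8,395 · Maintenance: $8,610

First tranche $13,300 split equally: $3,325 each.
Remainder $17,650 by floor area (total 19,310): Fabrication 2,348.15 → $2,350; Quality Lab 4,946.75 → $4,945; Packaging 5,069.23 → $5,070; Maintenance 5,285.86 → $5,285.
Totals: Fabrication $3,325 + $2,350 = $5,675; Quality Lab $3,325 + $4,945 = $8,270; Packaging $3,325 + $5,070 = $8,395; Maintenance $3,325 + $5,285 = $8,610.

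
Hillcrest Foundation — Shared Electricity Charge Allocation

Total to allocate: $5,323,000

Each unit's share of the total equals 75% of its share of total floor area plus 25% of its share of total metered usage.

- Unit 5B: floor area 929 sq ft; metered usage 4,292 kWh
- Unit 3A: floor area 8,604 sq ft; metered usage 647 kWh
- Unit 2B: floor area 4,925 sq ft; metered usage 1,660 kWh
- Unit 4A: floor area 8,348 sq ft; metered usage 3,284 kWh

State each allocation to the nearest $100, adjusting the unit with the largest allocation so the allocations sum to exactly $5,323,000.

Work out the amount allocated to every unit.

Totals — floor area 22,806, metered usage 9,883.
Blended shares (75% floor area + 25% metered usage): Unit 5B 0.1391; Unit 3A 0.2993; Unit 2B 0.2040; Unit 4A 0.3576.
Proportional shares: Unit 5B 740,543.44; Unit 3A 1,593,271.54; Unit 2B 1,085,653.82; Unit 4A 1,903,531.20.
After rounding ($100): Unit 5B $740,500; Unit 3A $1,593,300; Unit 2B $1,085,700; Unit 4A $1,903,500. Sum = $5,323,000.
No rounding difference to absorb.

Unit 5B: $740,500 | Unit 3A: $1,593,300 | Unit 2B: $1,085,700 | Unit 4A: $1,903,500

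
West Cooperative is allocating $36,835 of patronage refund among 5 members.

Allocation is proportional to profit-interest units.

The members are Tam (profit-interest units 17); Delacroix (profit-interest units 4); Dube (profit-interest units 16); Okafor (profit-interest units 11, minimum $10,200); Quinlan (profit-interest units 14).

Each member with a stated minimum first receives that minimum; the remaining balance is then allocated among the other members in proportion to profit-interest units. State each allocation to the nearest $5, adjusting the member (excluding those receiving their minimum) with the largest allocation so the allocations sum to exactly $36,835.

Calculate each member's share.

Minimums first: Okafor $10,200. Remaining pool $26,635.
Remaining pool split over remaining profit-interest units 51: Tam 8,878.33 → $8,880; Delacroix 2,089.02 → $2,090; Dube 8,356.08 → $8,355; Quinlan 7,311.57 → $7,310.

Tam: $8,880; Delacroix: $2,090; Dube: $8,355; Okafor: $10,200; Quinlan: $7,310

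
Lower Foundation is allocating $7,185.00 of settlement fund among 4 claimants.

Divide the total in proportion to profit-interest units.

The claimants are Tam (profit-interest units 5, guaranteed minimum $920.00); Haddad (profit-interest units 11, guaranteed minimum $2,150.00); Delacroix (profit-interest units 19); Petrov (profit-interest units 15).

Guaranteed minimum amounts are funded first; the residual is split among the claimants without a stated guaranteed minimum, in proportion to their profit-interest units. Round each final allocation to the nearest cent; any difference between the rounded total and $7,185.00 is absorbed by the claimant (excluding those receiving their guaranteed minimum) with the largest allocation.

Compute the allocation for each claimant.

Tam: $920.00; Haddad: $2,150.00; Delacroix: $2,299.56; Petrov: $1,815.44

Guaranteed amounts: Tam $920.00; Haddad $2,150.00. Balance $4,115.00.
Balance split over remaining profit-interest units 34: Delacroix 2,299.5588 → $2,299.56; Petrov 1,815.4412 → $1,815.44.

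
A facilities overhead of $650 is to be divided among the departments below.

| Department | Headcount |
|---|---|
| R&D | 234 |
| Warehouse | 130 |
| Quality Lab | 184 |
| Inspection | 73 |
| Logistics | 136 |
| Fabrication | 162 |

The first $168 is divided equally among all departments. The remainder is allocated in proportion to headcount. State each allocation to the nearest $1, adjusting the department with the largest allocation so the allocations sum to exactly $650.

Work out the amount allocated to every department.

R&D: $151; Warehouse: $96; Quality Lab: $125; Inspection: $66; Logistics: $99; Fabrication: $113

Equal tier: $168 ÷ 6 = $28 apiece.
Remainder $482 by headcount (total 919): R&D 122.73 → $123; Warehouse 68.18 → $68; Quality Lab 96.505 → $97; Inspection 38.29 → $38; Logistics 71.33 → $71; Fabrication 84.97 → $85.
Totals: R&D $28 + $123 = $151; Warehouse $28 + $68 = $96; Quality Lab $28 + $97 = $125; Inspection $28 + $38 = $66; Logistics $28 + $71 = $99; Fabrication $28 + $85 = $113.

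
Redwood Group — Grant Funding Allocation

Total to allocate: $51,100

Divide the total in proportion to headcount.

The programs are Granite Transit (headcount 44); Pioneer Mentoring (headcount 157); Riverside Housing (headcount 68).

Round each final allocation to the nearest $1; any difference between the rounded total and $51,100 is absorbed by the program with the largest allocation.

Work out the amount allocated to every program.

Combined headcount = 269.
Proportional shares: Granite Transit 44/269 × $51,100 = 8,358.36; Pioneer Mentoring 157/269 × $51,100 = 29,824.16; Riverside Housing 68/269 × $51,100 = 12,917.47.
At nearest $1: Granite Transit $8,358; Pioneer Mentoring $29,824; Riverside Housing $12,917. Sum = $51,099.
Difference $51,100 − $51,099 = +$1 applied to largest allocation (Pioneer Mentoring): Pioneer Mentoring becomes $29,825.

Granite Transit: $8,358 | Pioneer Mentoring: $29,825 | Riverside Housing: $12,917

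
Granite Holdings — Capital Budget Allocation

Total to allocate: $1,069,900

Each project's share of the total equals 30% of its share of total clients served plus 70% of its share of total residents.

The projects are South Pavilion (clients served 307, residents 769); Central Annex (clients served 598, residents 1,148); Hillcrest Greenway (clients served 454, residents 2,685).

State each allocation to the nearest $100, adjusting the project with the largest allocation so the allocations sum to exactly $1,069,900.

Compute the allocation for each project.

Clients served total 1,359; residents total 4,602.
Blended shares (30% clients served + 70% residents): South Pavilion 0.1847; Central Annex 0.3066; Hillcrest Greenway 0.5086.
Pro-rata amounts: South Pavilion 197,654.72; Central Annex 328,061.90; Hillcrest Greenway 544,183.38.
At nearest $100: South Pavilion $197,700; Central Annex $328,100; Hillcrest Greenway $544,200. Sum = $1,070,000.
Difference $1,069,900 − $1,070,000 = −$100 applied to largest allocation (Hillcrest Greenway): Hillcrest Greenway becomes $544,100.

South Pavilion: $197,700 · Central Annex: $328,100 · Hillcrest Greenway: $544,100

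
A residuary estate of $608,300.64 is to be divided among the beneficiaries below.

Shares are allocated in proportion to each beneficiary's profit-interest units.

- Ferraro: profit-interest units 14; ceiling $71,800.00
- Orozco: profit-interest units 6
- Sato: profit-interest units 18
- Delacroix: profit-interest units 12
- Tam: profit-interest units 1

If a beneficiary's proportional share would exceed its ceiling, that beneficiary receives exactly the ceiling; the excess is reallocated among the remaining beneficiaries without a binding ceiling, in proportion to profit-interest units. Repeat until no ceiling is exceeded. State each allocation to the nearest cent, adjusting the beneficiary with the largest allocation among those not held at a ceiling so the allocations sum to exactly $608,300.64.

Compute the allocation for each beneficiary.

Profit-interest units total: 51.
Proportional shares (ignoring caps): Ferraro 166,984.4894; Orozco 71,564.7812; Sato 214,694.3435; Delacroix 143,129.5624; Tam 11,927.4635.
Capped: Ferraro ($71,800.00); residual $536,500.64 reallocated over remaining profit-interest units 37.
Redistributed shares: Orozco 87,000.1038 → $87,000.10; Sato 261,000.3114 → $261,000.31; Delacroix 174,000.2076 → $174,000.21; Tam 14,500.0173 → $14,500.02.

Ferraro: $71,800.00; Orozco: $87,000.10; Sato: $261,000.31; Delacroix: $174,000.21; Tam: $14,500.02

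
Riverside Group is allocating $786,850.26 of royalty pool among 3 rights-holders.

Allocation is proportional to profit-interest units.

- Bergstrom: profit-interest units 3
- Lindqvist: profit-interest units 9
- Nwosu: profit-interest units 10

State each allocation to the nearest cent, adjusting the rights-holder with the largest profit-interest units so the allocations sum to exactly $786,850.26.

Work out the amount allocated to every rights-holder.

Bergstrom: $107,297.76; Lindqvist: $321,893.29; Nwosu: $357,659.21

Profit-interest units total: 3 + 9 + 10 = 22.
Pro-rata amounts: Bergstrom 107,297.7627; Lindqvist 321,893.2882; Nwosu 357,659.2091.
Rounded to nearest cent: Bergstrom $107,297.76; Lindqvist $321,893.29; Nwosu $357,659.21. Sum = $786,850.26.
Sum already equals the total — no adjustment.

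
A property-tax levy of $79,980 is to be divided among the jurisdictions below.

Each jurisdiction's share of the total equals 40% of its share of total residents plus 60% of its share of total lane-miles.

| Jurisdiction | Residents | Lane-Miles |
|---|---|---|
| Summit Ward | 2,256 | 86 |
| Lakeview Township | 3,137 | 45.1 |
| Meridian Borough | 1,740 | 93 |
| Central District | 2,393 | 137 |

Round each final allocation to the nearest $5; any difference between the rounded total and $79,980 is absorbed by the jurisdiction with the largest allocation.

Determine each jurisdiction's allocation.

Summit Ward: $19,005 · Lakeview Township: $16,530 · Meridian Borough: $18,205 · Central District: $26,240

Totals — residents 9,526, lane-miles 361.1.
Blended shares (40% residents + 60% lane-miles): Summit Ward 0.2376; Lakeview Township 0.2067; Meridian Borough 0.2276; Central District 0.3281.
Proportional shares: Summit Ward 19,005.40; Lakeview Township 16,528.78; Meridian Borough 18,202.73; Central District 26,243.09.
Rounded to nearest $5: Summit Ward $19,005; Lakeview Township $16,530; Meridian Borough $18,205; Central District $26,245. Sum = $79,985.
Difference $79,980 − $79,985 = −$5 applied to largest allocation (Central District): Central District becomes $26,240.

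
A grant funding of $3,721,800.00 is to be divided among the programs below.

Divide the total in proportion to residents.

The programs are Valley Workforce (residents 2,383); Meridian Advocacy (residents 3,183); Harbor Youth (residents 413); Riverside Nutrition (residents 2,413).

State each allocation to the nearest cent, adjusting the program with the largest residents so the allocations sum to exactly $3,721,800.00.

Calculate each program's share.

Valley Workforce: $1,056,845.73; Meridian Advocacy: $1,411,640.78; Harbor Youth: $183,162.94; Riverside Nutrition: $1,070,150.55

Combined residents = 2,383 + 3,183 + 413 + 2,413 = 8,392.
Raw shares: Valley Workforce 1,056,845.7340; Meridian Advocacy 1,411,640.7769; Harbor Youth 183,162.9409; Riverside Nutrition 1,070,150.5481.
At nearest cent: Valley Workforce $1,056,845.73; Meridian Advocacy $1,411,640.78; Harbor Youth $183,162.94; Riverside Nutrition $1,070,150.55. Sum = $3,721,800.00.
Sum already equals the total — no adjustment.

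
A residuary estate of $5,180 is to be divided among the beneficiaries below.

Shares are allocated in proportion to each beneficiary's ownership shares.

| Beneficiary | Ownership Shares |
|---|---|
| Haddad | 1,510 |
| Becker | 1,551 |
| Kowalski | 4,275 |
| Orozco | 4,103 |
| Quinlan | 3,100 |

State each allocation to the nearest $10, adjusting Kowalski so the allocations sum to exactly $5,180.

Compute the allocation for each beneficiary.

Ownership shares total: 14,539.
Raw shares: Haddad 1,510/14,539 × $5,180 = 537.99; Becker 1,551/14,539 × $5,180 = 552.60; Kowalski 4,275/14,539 × $5,180 = 1,523.11; Orozco 4,103/14,539 × $5,180 = 1,461.83; Quinlan 3,100/14,539 × $5,180 = 1,104.48.
After rounding ($10): Haddad $540; Becker $550; Kowalski $1,520; Orozco $1,460; Quinlan $1,100. Sum = $5,170.
Difference $5,180 − $5,170 = +$10 applied to Kowalski: Kowalski becomes $1,530.

Haddad: $540; Becker: $550; Kowalski: $1,530; Orozco: $1,460; Quinlan: $1,100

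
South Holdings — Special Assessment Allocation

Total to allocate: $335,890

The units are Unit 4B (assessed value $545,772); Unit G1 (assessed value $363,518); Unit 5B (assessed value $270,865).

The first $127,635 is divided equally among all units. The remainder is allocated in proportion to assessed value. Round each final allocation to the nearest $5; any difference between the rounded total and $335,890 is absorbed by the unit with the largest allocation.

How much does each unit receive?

Unit 4B: $138,850 | Unit G1: $106,695 | Unit 5B: $90,345

Equal tier: $127,635 ÷ 3 = $42,545 apiece.
Remainder $208,255 by assessed value (total 1,180,155): Unit 4B 96,309.17 → $96,310; Unit G1 64,147.88 → $64,150; Unit 5B 47,797.95 → $47,800.
Rounding difference −$5 on remainder applied to Unit 4B.
Totals: Unit 4B $42,545 + $96,305 = $138,850; Unit G1 $42,545 + $64,150 = $106,695; Unit 5B $42,545 + $47,800 = $90,345.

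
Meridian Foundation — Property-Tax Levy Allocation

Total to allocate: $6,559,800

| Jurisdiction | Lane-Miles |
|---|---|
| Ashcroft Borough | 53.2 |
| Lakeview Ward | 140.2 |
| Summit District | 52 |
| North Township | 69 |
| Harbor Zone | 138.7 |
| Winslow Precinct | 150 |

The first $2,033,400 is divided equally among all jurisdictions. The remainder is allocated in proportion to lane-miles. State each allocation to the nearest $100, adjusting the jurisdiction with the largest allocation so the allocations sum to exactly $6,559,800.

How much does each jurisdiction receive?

$2,033,400 shared equally gives $338,900 per jurisdiction.
Remainder $4,526,400 by lane-miles (total 603.1): Ashcroft Borough 399,277.86 → $399,300; Lakeview Ward 1,052,232.27 → $1,052,200; Summit District 390,271.60 → $390,300; North Township 517,860.39 → $517,900; Harbor Zone 1,040,974.43 → $1,041,000; Winslow Precinct 1,125,783.45 → $1,125,800.
Rounding difference −$100 on remainder applied to Winslow Precinct.
Totals: Ashcroft Borough $338,900 + $399,300 = $738,200; Lakeview Ward $338,900 + $1,052,200 = $1,391,100; Summit District $338,900 + $390,300 = $729,200; North Township $338,900 + $517,900 = $856,800; Harbor Zone $338,900 + $1,041,000 = $1,379,900; Winslow Precinct $338,900 + $1,125,700 = $1,464,600.

Ashcroft Borough: $738,200; Lakeview Ward: $1,391,100; Summit District: $729,200; North Township: $856,800; Harbor Zone: $1,379,900; Winslow Precinct: $1,464,600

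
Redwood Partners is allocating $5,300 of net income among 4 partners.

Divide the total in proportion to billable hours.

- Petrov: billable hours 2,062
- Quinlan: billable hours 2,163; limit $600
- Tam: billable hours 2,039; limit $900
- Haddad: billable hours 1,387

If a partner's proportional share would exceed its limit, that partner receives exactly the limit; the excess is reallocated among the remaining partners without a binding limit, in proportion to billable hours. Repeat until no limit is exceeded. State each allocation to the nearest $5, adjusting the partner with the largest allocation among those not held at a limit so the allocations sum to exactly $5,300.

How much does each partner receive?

Petrov: $2,270 | Quinlan: $600 | Tam: $900 | Haddad: $1,530

Combined billable hours = 7,651.
Proportional shares (ignoring caps): Petrov 1,428.39; Quinlan 1,498.35; Tam 1,412.46; Haddad 960.80.
Cap binds for Quinlan ($600), Tam ($900); residual $3,800 reallocated over remaining billable hours 3,449.
Redistributed shares: Petrov 2,271.85 → $2,270; Haddad 1,528.15 → $1,530.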